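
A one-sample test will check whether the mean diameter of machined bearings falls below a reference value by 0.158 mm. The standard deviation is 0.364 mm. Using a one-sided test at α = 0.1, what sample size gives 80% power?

n = 24

For a one-sample z-test, n = ((z_α + z_β)·σ/δ)².
z_α = 1.282 (one-sided α = 0.1); z_β = 0.842 (power 80% → β = 0.2).
n = (2.124 × 0.364 / 0.158)² = 23.94
Round up: n = 24.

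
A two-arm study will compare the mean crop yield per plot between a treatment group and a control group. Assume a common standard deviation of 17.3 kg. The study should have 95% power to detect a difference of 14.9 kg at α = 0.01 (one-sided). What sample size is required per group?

For two equal groups, n per group = 2·((z_α + z_β)·σ/δ)².
z_α = 2.326; z_β = 1.645 (power 95%).
n = 2 × (3.971 × 17.3 / 14.9)² = 2 × 21.26 = 42.52
Round up: n = 43 per group.

43 per group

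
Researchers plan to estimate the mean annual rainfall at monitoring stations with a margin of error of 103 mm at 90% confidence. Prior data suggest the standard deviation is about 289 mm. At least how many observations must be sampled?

22

For a mean, the margin of error is E = z·σ/√n, so n = (zσ/E)².
At 90% confidence, z = 1.645.
n = (1.645 × 289 / 103)² = 21.30
Round up: n = 22.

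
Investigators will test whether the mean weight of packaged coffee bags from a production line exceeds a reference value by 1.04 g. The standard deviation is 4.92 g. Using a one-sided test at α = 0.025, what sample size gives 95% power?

For a one-sample z-test, n = ((z_α + z_β)·σ/δ)².
z_α = 1.960 (one-sided α = 0.025); z_β = 1.645 (power 95% → β = 0.05).
n = (3.605 × 4.92 / 1.04)² = 290.85
Round up: n = 291.

291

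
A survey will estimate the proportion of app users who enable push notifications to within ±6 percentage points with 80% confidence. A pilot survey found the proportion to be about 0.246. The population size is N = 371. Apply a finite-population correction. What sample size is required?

70

For a proportion with margin E = 0.06 at 80% confidence, z = 1.282.
n = p̂(1−p̂)(z/E)² = 0.246 × 0.754 × (1.282/0.06)² = 84.68 — call this n₀.
Finite-population correction with N = 371: n = n₀ / (1 + (n₀−1)/N) = 84.68 / 1.226 = 69.07
Round up: n = 70.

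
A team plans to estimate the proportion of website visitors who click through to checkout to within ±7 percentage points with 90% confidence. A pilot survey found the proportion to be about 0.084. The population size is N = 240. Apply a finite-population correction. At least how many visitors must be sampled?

For a proportion with margin E = 0.07 at 90% confidence, z = 1.645.
n = p̂(1−p̂)(z/E)² = 0.084 × 0.916 × (1.645/0.07)² = 42.49 — call this n₀.
Finite-population correction with N = 240: n = n₀ / (1 + (n₀−1)/N) = 42.49 / 1.173 = 36.22
Round up: n = 37.

37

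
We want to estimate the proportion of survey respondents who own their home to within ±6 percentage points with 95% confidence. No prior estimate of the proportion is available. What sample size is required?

For a proportion with margin E = 0.06 at 95% confidence, z = 1.960.
With no prior estimate, use p = 0.5, which maximizes p(1−p) at 0.25.
n = 0.25 × (z/E)² = 0.25 × (1.960/0.06)² = 266.78
Round up: n = 267.

267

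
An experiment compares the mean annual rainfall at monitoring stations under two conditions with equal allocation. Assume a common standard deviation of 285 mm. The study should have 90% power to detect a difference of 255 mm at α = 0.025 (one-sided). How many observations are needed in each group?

27 per group

For two equal groups, n per group = 2·((z_α + z_β)·σ/δ)².
z_α = 1.960; z_β = 1.282 (power 90%).
n = 2 × (3.242 × 285 / 255)² = 2 × 13.13 = 26.26
Round up: n = 27 per group.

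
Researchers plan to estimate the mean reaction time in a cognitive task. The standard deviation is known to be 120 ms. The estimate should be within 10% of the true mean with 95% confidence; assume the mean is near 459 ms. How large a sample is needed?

For a mean, the margin of error is E = z·σ/√n, so n = (zσ/E)².
At 95% confidence, z = 1.960.
E = 10% of 459 = 45.9 ms.
n = (1.960 × 120 / 45.9)² = 26.26
Round up: n = 27.

n = 27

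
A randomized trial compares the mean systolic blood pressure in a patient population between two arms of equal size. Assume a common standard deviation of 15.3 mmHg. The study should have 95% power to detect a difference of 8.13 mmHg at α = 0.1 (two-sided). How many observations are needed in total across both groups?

154 total

For two equal groups, n per group = 2·((z_{α/2} + z_β)·σ/δ)².
z_{α/2} = 1.645; z_β = 1.645 (power 95%).
n = 2 × (3.290 × 15.3 / 8.13)² = 2 × 38.33 = 76.66
Round up: n = 77 per group.
Total across both groups: 2 × 77 = 154.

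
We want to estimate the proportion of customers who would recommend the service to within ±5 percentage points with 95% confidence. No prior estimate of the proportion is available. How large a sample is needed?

385

For a proportion with margin E = 0.05 at 95% confidence, z = 1.960.
With no prior estimate, use p = 0.5, which maximizes p(1−p) at 0.25.
n = 0.25 × (z/E)² = 0.25 × (1.960/0.05)² = 384.16
Round up: n = 385.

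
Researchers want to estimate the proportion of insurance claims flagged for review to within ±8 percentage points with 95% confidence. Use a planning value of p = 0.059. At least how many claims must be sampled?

34

For a proportion with margin E = 0.08 at 95% confidence, z = 1.960.
n = p̂(1−p̂)(z/E)² = 0.059 × 0.941 × (1.960/0.08)² = 33.33
Round up: n = 34.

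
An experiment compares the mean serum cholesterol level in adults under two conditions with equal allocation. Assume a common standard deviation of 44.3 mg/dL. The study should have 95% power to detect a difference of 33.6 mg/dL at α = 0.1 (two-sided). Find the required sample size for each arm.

38 per group

For two equal groups, n per group = 2·((z_{α/2} + z_β)·σ/δ)².
z_{α/2} = 1.645; z_β = 1.645 (power 95%).
n = 2 × (3.290 × 44.3 / 33.6)² = 2 × 18.82 = 37.64
Round up: n = 38 per group.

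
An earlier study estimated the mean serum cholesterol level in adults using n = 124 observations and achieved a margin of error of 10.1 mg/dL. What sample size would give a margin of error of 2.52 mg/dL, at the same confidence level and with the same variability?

Margin of error scales as 1/√n, so n₂ = n₁·(E₁/E₂)².
n₂ = 124 × (10.1/2.52)² = 124 × 16.06 = 1991.44
Round up: n₂ = 1992.

1992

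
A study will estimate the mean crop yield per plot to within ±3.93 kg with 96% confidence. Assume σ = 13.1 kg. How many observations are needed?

For a mean, the margin of error is E = z·σ/√n, so n = (zσ/E)².
At 96% confidence, z = 2.054.
n = (2.054 × 13.1 / 3.93)² = 46.88
Round up: n = 47.

47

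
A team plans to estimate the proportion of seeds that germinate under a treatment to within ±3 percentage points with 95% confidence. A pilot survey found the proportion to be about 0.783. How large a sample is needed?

For a proportion with margin E = 0.03 at 95% confidence, z = 1.960.
n = p̂(1−p̂)(z/E)² = 0.783 × 0.217 × (1.960/0.03)² = 725.26
Round up: n = 726.

726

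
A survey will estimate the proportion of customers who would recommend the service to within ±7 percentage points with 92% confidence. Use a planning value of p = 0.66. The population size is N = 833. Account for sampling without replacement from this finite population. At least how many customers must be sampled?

121

For a proportion with margin E = 0.07 at 92% confidence, z = 1.751.
n = p̂(1−p̂)(z/E)² = 0.66 × 0.34 × (1.751/0.07)² = 140.41 — call this n₀.
Finite-population correction with N = 833: n = n₀ / (1 + (n₀−1)/N) = 140.41 / 1.167 = 120.32
Round up: n = 121.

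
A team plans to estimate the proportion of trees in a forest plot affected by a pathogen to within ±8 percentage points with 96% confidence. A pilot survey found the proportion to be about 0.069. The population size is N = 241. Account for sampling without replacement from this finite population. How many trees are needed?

37

For a proportion with margin E = 0.08 at 96% confidence, z = 2.054.
n = p̂(1−p̂)(z/E)² = 0.069 × 0.931 × (2.054/0.08)² = 42.35 — call this n₀.
Finite-population correction with N = 241: n = n₀ / (1 + (n₀−1)/N) = 42.35 / 1.172 = 36.13
Round up: n = 37.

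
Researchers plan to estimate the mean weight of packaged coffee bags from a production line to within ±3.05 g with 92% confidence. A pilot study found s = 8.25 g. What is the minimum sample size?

23

For a mean, the margin of error is E = z·σ/√n, so n = (zσ/E)².
At 92% confidence, z = 1.751.
n = (1.751 × 8.25 / 3.05)² = 22.43
Round up: n = 23.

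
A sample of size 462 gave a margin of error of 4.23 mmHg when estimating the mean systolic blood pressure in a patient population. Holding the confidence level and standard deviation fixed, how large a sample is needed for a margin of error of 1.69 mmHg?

Margin of error scales as 1/√n, so n₂ = n₁·(E₁/E₂)².
n₂ = 462 × (4.23/1.69)² = 462 × 6.265 = 2894.43
Round up: n₂ = 2895.

n = 2895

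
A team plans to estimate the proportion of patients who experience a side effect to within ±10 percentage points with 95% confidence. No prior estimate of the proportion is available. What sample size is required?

For a proportion with margin E = 0.1 at 95% confidence, z = 1.960.
With no prior estimate, use p = 0.5, which maximizes p(1−p) at 0.25.
n = 0.25 × (z/E)² = 0.25 × (1.960/0.1)² = 96.04
Round up: n = 97.

n = 97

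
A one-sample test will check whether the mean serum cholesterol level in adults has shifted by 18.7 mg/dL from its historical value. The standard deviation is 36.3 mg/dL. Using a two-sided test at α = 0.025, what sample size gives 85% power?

n = 41

For a one-sample z-test, n = ((z_{α/2} + z_β)·σ/δ)².
z_{α/2} = 2.241 (two-sided α = 0.025); z_β = 1.036 (power 85% → β = 0.15).
n = (3.277 × 36.3 / 18.7)² = 40.47
Round up: n = 41.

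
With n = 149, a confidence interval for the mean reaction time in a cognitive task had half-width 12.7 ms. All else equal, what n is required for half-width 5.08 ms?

n = 932

Margin of error scales as 1/√n, so n₂ = n₁·(E₁/E₂)².
n₂ = 149 × (12.7/5.08)² = 149 × 6.25 = 931.25
Round up: n₂ = 932.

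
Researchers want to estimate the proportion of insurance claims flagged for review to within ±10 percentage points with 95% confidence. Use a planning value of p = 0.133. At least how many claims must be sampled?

45

For a proportion with margin E = 0.1 at 95% confidence, z = 1.960.
n = p̂(1−p̂)(z/E)² = 0.133 × 0.867 × (1.960/0.1)² = 44.30
Round up: n = 45.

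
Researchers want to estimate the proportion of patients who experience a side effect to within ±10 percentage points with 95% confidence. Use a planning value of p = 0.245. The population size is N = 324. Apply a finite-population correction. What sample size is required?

For a proportion with margin E = 0.1 at 95% confidence, z = 1.960.
n = p̂(1−p̂)(z/E)² = 0.245 × 0.755 × (1.960/0.1)² = 71.06 — call this n₀.
Finite-population correction with N = 324: n = n₀ / (1 + (n₀−1)/N) = 71.06 / 1.216 = 58.44
Round up: n = 59.

59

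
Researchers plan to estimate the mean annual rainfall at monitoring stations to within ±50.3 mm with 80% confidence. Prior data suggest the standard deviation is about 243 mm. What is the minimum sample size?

For a mean, the margin of error is E = z·σ/√n, so n = (zσ/E)².
At 80% confidence, z = 1.282.
n = (1.282 × 243 / 50.3)² = 38.36
Round up: n = 39.

39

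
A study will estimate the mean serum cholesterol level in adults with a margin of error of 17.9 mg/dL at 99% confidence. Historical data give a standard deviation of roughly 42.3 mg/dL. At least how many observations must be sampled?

38

For a mean, the margin of error is E = z·σ/√n, so n = (zσ/E)².
At 99% confidence, z = 2.576.
n = (2.576 × 42.3 / 17.9)² = 37.06
Round up: n = 38.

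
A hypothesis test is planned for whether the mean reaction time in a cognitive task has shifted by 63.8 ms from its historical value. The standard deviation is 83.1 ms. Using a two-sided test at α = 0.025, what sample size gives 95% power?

26

For a one-sample z-test, n = ((z_{α/2} + z_β)·σ/δ)².
z_{α/2} = 2.241 (two-sided α = 0.025); z_β = 1.645 (power 95% → β = 0.05).
n = (3.886 × 83.1 / 63.8)² = 25.62
Round up: n = 26.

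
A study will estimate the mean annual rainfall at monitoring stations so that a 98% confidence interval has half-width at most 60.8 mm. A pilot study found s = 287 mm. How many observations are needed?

For a mean, the margin of error is E = z·σ/√n, so n = (zσ/E)².
At 98% confidence, z = 2.326.
n = (2.326 × 287 / 60.8)² = 120.55
Round up: n = 121.

121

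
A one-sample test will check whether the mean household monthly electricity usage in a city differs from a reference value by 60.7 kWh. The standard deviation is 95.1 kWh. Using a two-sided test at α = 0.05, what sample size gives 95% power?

32

For a one-sample z-test, n = ((z_{α/2} + z_β)·σ/δ)².
z_{α/2} = 1.960 (two-sided α = 0.05); z_β = 1.645 (power 95% → β = 0.05).
n = (3.605 × 95.1 / 60.7)² = 31.90
Round up: n = 32.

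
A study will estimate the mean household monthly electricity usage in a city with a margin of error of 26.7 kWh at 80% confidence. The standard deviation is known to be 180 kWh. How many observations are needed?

n = 75

For a mean, the margin of error is E = z·σ/√n, so n = (zσ/E)².
At 80% confidence, z = 1.282.
n = (1.282 × 180 / 26.7)² = 74.70
Round up: n = 75.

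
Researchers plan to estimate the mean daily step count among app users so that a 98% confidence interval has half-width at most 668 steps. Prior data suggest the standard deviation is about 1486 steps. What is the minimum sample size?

For a mean, the margin of error is E = z·σ/√n, so n = (zσ/E)².
At 98% confidence, z = 2.326.
n = (2.326 × 1486 / 668)² = 26.77
Round up: n = 27.

n = 27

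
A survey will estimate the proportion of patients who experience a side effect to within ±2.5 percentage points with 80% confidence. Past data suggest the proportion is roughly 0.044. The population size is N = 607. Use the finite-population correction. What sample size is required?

For a proportion with margin E = 0.025 at 80% confidence, z = 1.282.
n = p̂(1−p̂)(z/E)² = 0.044 × 0.956 × (1.282/0.025)² = 110.61 — call this n₀.
Finite-population correction with N = 607: n = n₀ / (1 + (n₀−1)/N) = 110.61 / 1.181 = 93.66
Round up: n = 94.

94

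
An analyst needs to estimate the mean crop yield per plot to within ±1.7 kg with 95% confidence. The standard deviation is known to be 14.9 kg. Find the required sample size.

296

For a mean, the margin of error is E = z·σ/√n, so n = (zσ/E)².
At 95% confidence, z = 1.960.
n = (1.960 × 14.9 / 1.7)² = 295.11
Round up: n = 296.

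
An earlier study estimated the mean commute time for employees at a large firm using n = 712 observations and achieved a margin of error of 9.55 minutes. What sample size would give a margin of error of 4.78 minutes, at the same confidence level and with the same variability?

Margin of error scales as 1/√n, so n₂ = n₁·(E₁/E₂)².
n₂ = 712 × (9.55/4.78)² = 712 × 3.992 = 2842.30
Round up: n₂ = 2843.

2843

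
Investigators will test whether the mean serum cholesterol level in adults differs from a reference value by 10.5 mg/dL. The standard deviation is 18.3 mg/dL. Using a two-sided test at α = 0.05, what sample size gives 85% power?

n = 28

For a one-sample z-test, n = ((z_{α/2} + z_β)·σ/δ)².
z_{α/2} = 1.960 (two-sided α = 0.05); z_β = 1.036 (power 85% → β = 0.15).
n = (2.996 × 18.3 / 10.5)² = 27.27
Round up: n = 28.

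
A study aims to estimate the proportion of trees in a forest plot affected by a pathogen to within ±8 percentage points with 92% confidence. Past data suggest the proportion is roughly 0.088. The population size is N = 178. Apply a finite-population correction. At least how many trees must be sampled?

n = 32

For a proportion with margin E = 0.08 at 92% confidence, z = 1.751.
n = p̂(1−p̂)(z/E)² = 0.088 × 0.912 × (1.751/0.08)² = 38.45 — call this n₀.
Finite-population correction with N = 178: n = n₀ / (1 + (n₀−1)/N) = 38.45 / 1.21 = 31.78
Round up: n = 32.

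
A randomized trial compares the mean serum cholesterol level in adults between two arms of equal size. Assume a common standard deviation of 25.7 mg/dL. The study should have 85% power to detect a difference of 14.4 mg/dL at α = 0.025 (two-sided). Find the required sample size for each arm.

69 per group

For two equal groups, n per group = 2·((z_{α/2} + z_β)·σ/δ)².
z_{α/2} = 2.241; z_β = 1.036 (power 85%).
n = 2 × (3.277 × 25.7 / 14.4)² = 2 × 34.21 = 68.42
Round up: n = 69 per group.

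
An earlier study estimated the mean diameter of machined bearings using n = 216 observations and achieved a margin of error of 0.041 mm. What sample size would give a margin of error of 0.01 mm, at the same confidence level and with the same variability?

n = 3631

Margin of error scales as 1/√n, so n₂ = n₁·(E₁/E₂)².
n₂ = 216 × (0.041/0.01)² = 216 × 16.81 = 3630.96
Round up: n₂ = 3631.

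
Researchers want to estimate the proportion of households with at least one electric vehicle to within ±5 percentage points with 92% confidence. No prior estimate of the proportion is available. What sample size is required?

For a proportion with margin E = 0.05 at 92% confidence, z = 1.751.
With no prior estimate, use p = 0.5, which maximizes p(1−p) at 0.25.
n = 0.25 × (z/E)² = 0.25 × (1.751/0.05)² = 306.60
Round up: n = 307.

307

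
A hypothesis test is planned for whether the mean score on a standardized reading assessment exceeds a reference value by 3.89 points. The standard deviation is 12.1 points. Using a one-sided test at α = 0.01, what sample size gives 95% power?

For a one-sample z-test, n = ((z_α + z_β)·σ/δ)².
z_α = 2.326 (one-sided α = 0.01); z_β = 1.645 (power 95% → β = 0.05).
n = (3.971 × 12.1 / 3.89)² = 152.57
Round up: n = 153.

n = 153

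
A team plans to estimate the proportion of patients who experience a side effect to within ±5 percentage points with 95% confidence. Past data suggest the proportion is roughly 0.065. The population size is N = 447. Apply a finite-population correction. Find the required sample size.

For a proportion with margin E = 0.05 at 95% confidence, z = 1.960.
n = p̂(1−p̂)(z/E)² = 0.065 × 0.935 × (1.960/0.05)² = 93.39 — call this n₀.
Finite-population correction with N = 447: n = n₀ / (1 + (n₀−1)/N) = 93.39 / 1.207 = 77.37
Round up: n = 78.

78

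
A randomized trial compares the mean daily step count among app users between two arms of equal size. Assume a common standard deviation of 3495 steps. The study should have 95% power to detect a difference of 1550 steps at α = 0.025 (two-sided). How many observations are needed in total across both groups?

308 total

For two equal groups, n per group = 2·((z_{α/2} + z_β)·σ/δ)².
z_{α/2} = 2.241; z_β = 1.645 (power 95%).
n = 2 × (3.886 × 3495 / 1550)² = 2 × 76.78 = 153.56
Round up: n = 154 per group.
Total across both groups: 2 × 154 = 308.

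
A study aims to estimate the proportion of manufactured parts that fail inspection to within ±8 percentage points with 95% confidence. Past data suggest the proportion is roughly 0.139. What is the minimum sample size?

For a proportion with margin E = 0.08 at 95% confidence, z = 1.960.
n = p̂(1−p̂)(z/E)² = 0.139 × 0.861 × (1.960/0.08)² = 71.84
Round up: n = 72.

72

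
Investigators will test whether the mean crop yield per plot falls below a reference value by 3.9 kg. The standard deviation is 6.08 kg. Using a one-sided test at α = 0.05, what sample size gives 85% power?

18

For a one-sample z-test, n = ((z_α + z_β)·σ/δ)².
z_α = 1.645 (one-sided α = 0.05); z_β = 1.036 (power 85% → β = 0.15).
n = (2.681 × 6.08 / 3.9)² = 17.47
Round up: n = 18.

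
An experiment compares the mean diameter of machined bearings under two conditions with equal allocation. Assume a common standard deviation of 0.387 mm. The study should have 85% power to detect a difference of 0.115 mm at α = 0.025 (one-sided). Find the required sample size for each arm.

204 per group

For two equal groups, n per group = 2·((z_α + z_β)·σ/δ)².
z_α = 1.960; z_β = 1.036 (power 85%).
n = 2 × (2.996 × 0.387 / 0.115)² = 2 × 101.65 = 203.30
Round up: n = 204 per group.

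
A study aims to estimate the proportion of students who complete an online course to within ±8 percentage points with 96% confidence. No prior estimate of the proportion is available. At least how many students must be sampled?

For a proportion with margin E = 0.08 at 96% confidence, z = 2.054.
With no prior estimate, use p = 0.5, which maximizes p(1−p) at 0.25.
n = 0.25 × (z/E)² = 0.25 × (2.054/0.08)² = 164.80
Round up: n = 165.

165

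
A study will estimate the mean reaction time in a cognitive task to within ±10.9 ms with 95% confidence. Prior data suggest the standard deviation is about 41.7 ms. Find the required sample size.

57

For a mean, the margin of error is E = z·σ/√n, so n = (zσ/E)².
At 95% confidence, z = 1.960.
n = (1.960 × 41.7 / 10.9)² = 56.23
Round up: n = 57.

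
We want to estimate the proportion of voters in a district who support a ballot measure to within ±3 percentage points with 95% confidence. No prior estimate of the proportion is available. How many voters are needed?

1068

For a proportion with margin E = 0.03 at 95% confidence, z = 1.960.
With no prior estimate, use p = 0.5, which maximizes p(1−p) at 0.25.
n = 0.25 × (z/E)² = 0.25 × (1.960/0.03)² = 1067.11
Round up: n = 1068.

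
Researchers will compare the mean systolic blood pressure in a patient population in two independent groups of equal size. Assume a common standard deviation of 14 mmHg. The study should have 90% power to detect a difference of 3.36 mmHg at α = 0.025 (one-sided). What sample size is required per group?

For two equal groups, n per group = 2·((z_α + z_β)·σ/δ)².
z_α = 1.960; z_β = 1.282 (power 90%).
n = 2 × (3.242 × 14 / 3.36)² = 2 × 182.48 = 364.96
Round up: n = 365 per group.

365 per group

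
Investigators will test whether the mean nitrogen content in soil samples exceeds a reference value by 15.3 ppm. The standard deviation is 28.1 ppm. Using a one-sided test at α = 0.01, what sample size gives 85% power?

For a one-sample z-test, n = ((z_α + z_β)·σ/δ)².
z_α = 2.326 (one-sided α = 0.01); z_β = 1.036 (power 85% → β = 0.15).
n = (3.362 × 28.1 / 15.3)² = 38.13
Round up: n = 39.

n = 39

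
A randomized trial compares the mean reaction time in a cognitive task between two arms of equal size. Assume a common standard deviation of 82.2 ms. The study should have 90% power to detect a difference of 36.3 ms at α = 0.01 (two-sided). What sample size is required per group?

For two equal groups, n per group = 2·((z_{α/2} + z_β)·σ/δ)².
z_{α/2} = 2.576; z_β = 1.282 (power 90%).
n = 2 × (3.858 × 82.2 / 36.3)² = 2 × 76.32 = 152.64
Round up: n = 153 per group.

153 per group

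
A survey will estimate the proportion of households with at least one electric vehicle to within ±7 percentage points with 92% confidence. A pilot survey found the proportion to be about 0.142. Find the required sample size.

For a proportion with margin E = 0.07 at 92% confidence, z = 1.751.
n = p̂(1−p̂)(z/E)² = 0.142 × 0.858 × (1.751/0.07)² = 76.23
Round up: n = 77.

77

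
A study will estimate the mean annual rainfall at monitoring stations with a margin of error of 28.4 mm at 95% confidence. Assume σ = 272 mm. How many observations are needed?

For a mean, the margin of error is E = z·σ/√n, so n = (zσ/E)².
At 95% confidence, z = 1.960.
n = (1.960 × 272 / 28.4)² = 352.38
Round up: n = 353.

353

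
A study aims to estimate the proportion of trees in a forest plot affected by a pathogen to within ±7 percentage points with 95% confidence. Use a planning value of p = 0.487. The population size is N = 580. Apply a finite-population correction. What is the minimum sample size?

147

For a proportion with margin E = 0.07 at 95% confidence, z = 1.960.
n = p̂(1−p̂)(z/E)² = 0.487 × 0.513 × (1.960/0.07)² = 195.87 — call this n₀.
Finite-population correction with N = 580: n = n₀ / (1 + (n₀−1)/N) = 195.87 / 1.336 = 146.61
Round up: n = 147.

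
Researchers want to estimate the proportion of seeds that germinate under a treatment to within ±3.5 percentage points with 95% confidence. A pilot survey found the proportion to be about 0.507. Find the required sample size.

n = 784

For a proportion with margin E = 0.035 at 95% confidence, z = 1.960.
n = p̂(1−p̂)(z/E)² = 0.507 × 0.493 × (1.960/0.035)² = 783.85
Round up: n = 784.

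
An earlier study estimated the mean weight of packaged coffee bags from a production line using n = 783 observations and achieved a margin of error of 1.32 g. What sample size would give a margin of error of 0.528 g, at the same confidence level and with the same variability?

Margin of error scales as 1/√n, so n₂ = n₁·(E₁/E₂)².
n₂ = 783 × (1.32/0.528)² = 783 × 6.25 = 4893.75
Round up: n₂ = 4894.

n = 4894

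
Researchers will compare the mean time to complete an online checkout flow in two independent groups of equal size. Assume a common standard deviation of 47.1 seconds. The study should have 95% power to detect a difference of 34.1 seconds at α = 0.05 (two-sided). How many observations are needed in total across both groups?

For two equal groups, n per group = 2·((z_{α/2} + z_β)·σ/δ)².
z_{α/2} = 1.960; z_β = 1.645 (power 95%).
n = 2 × (3.605 × 47.1 / 34.1)² = 2 × 24.79 = 49.58
Round up: n = 50 per group.
Total across both groups: 2 × 50 = 100.

100 total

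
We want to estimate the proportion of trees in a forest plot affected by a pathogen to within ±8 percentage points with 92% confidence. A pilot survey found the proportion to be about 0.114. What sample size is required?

For a proportion with margin E = 0.08 at 92% confidence, z = 1.751.
n = p̂(1−p̂)(z/E)² = 0.114 × 0.886 × (1.751/0.08)² = 48.39
Round up: n = 49.

49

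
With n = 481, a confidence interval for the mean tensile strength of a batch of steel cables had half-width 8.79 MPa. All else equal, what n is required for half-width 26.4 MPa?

Margin of error scales as 1/√n, so n₂ = n₁·(E₁/E₂)².
n₂ = 481 × (8.79/26.4)² = 481 × 0.1109 = 53.34
Round up: n₂ = 54.

54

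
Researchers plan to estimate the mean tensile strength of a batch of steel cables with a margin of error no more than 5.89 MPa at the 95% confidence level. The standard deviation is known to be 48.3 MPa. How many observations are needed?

For a mean, the margin of error is E = z·σ/√n, so n = (zσ/E)².
At 95% confidence, z = 1.960.
n = (1.960 × 48.3 / 5.89)² = 258.33
Round up: n = 259.

259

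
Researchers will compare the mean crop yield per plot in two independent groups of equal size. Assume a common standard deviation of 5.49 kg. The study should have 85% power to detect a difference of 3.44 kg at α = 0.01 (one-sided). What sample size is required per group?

58 per group

For two equal groups, n per group = 2·((z_α + z_β)·σ/δ)².
z_α = 2.326; z_β = 1.036 (power 85%).
n = 2 × (3.362 × 5.49 / 3.44)² = 2 × 28.79 = 57.58
Round up: n = 58 per group.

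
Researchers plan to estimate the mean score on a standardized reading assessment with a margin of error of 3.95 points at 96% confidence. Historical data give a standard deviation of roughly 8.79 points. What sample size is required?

For a mean, the margin of error is E = z·σ/√n, so n = (zσ/E)².
At 96% confidence, z = 2.054.
n = (2.054 × 8.79 / 3.95)² = 20.89
Round up: n = 21.

21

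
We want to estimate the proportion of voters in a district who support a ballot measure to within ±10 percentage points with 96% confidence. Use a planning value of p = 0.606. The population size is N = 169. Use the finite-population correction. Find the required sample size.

64

For a proportion with margin E = 0.1 at 96% confidence, z = 2.054.
n = p̂(1−p̂)(z/E)² = 0.606 × 0.394 × (2.054/0.1)² = 100.73 — call this n₀.
Finite-population correction with N = 169: n = n₀ / (1 + (n₀−1)/N) = 100.73 / 1.59 = 63.35
Round up: n = 64.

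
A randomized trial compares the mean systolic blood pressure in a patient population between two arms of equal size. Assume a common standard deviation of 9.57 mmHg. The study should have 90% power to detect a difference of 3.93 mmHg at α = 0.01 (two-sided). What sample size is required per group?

For two equal groups, n per group = 2·((z_{α/2} + z_β)·σ/δ)².
z_{α/2} = 2.576; z_β = 1.282 (power 90%).
n = 2 × (3.858 × 9.57 / 3.93)² = 2 × 88.26 = 176.52
Round up: n = 177 per group.

177 per group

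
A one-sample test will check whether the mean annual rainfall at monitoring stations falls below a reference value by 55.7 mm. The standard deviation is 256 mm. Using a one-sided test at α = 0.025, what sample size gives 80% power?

For a one-sample z-test, n = ((z_α + z_β)·σ/δ)².
z_α = 1.960 (one-sided α = 0.025); z_β = 0.842 (power 80% → β = 0.2).
n = (2.802 × 256 / 55.7)² = 165.85
Round up: n = 166.

n = 166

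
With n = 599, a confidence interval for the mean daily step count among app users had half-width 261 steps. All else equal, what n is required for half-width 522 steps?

150

Margin of error scales as 1/√n, so n₂ = n₁·(E₁/E₂)².
n₂ = 599 × (261/522)² = 599 × 0.25 = 149.75
Round up: n₂ = 150.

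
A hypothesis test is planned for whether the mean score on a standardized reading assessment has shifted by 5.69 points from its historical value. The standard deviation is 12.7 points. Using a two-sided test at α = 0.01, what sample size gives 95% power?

For a one-sample z-test, n = ((z_{α/2} + z_β)·σ/δ)².
z_{α/2} = 2.576 (two-sided α = 0.01); z_β = 1.645 (power 95% → β = 0.05).
n = (4.221 × 12.7 / 5.69)² = 88.76
Round up: n = 89.

89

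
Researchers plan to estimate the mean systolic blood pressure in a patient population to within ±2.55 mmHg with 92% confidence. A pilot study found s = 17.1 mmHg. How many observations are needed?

138

For a mean, the margin of error is E = z·σ/√n, so n = (zσ/E)².
At 92% confidence, z = 1.751.
n = (1.751 × 17.1 / 2.55)² = 137.87
Round up: n = 138.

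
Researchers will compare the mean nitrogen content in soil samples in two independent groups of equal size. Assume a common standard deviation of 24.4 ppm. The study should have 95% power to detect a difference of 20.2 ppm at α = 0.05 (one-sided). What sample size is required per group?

For two equal groups, n per group = 2·((z_α + z_β)·σ/δ)².
z_α = 1.645; z_β = 1.645 (power 95%).
n = 2 × (3.290 × 24.4 / 20.2)² = 2 × 15.79 = 31.58
Round up: n = 32 per group.

32 per group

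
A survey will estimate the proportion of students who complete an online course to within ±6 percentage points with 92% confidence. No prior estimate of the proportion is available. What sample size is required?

For a proportion with margin E = 0.06 at 92% confidence, z = 1.751.
With no prior estimate, use p = 0.5, which maximizes p(1−p) at 0.25.
n = 0.25 × (z/E)² = 0.25 × (1.751/0.06)² = 212.92
Round up: n = 213.

213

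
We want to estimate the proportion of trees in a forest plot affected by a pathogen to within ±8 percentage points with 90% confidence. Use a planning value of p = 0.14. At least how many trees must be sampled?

51

For a proportion with margin E = 0.08 at 90% confidence, z = 1.645.
n = p̂(1−p̂)(z/E)² = 0.14 × 0.86 × (1.645/0.08)² = 50.91
Round up: n = 51.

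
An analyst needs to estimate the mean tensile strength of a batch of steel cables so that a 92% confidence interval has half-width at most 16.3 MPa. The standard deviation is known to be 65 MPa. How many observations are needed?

49

For a mean, the margin of error is E = z·σ/√n, so n = (zσ/E)².
At 92% confidence, z = 1.751.
n = (1.751 × 65 / 16.3)² = 48.76
Round up: n = 49.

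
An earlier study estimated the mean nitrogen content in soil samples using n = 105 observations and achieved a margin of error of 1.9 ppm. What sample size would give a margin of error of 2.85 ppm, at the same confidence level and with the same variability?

Margin of error scales as 1/√n, so n₂ = n₁·(E₁/E₂)².
n₂ = 105 × (1.9/2.85)² = 105 × 0.4444 = 46.66
Round up: n₂ = 47.

n = 47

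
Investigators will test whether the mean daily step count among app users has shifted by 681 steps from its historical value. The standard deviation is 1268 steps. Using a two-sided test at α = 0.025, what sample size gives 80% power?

33

For a one-sample z-test, n = ((z_{α/2} + z_β)·σ/δ)².
z_{α/2} = 2.241 (two-sided α = 0.025); z_β = 0.842 (power 80% → β = 0.2).
n = (3.083 × 1268 / 681)² = 32.95
Round up: n = 33.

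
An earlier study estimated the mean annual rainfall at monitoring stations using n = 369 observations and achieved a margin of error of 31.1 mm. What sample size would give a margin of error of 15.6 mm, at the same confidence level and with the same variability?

Margin of error scales as 1/√n, so n₂ = n₁·(E₁/E₂)².
n₂ = 369 × (31.1/15.6)² = 369 × 3.974 = 1466.41
Round up: n₂ = 1467.

n = 1467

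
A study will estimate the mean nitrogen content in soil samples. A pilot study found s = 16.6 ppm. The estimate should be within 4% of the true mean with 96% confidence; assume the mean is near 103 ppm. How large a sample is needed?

For a mean, the margin of error is E = z·σ/√n, so n = (zσ/E)².
At 96% confidence, z = 2.054.
E = 4% of 103 = 4.12 ppm.
n = (2.054 × 16.6 / 4.12)² = 68.49
Round up: n = 69.

69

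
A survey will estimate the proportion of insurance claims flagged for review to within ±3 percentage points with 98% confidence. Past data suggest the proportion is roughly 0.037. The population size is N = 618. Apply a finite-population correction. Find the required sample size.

For a proportion with margin E = 0.03 at 98% confidence, z = 2.326.
n = p̂(1−p̂)(z/E)² = 0.037 × 0.963 × (2.326/0.03)² = 214.19 — call this n₀.
Finite-population correction with N = 618: n = n₀ / (1 + (n₀−1)/N) = 214.19 / 1.345 = 159.25
Round up: n = 160.

n = 160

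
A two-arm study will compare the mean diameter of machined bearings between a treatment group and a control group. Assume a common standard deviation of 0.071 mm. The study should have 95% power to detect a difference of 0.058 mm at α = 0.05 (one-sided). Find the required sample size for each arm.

33 per group

For two equal groups, n per group = 2·((z_α + z_β)·σ/δ)².
z_α = 1.645; z_β = 1.645 (power 95%).
n = 2 × (3.290 × 0.071 / 0.058)² = 2 × 16.22 = 32.44
Round up: n = 33 per group.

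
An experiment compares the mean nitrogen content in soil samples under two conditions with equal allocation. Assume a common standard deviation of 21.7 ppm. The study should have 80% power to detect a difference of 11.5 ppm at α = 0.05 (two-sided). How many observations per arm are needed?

For two equal groups, n per group = 2·((z_{α/2} + z_β)·σ/δ)².
z_{α/2} = 1.960; z_β = 0.842 (power 80%).
n = 2 × (2.802 × 21.7 / 11.5)² = 2 × 27.96 = 55.92
Round up: n = 56 per group.

56 per group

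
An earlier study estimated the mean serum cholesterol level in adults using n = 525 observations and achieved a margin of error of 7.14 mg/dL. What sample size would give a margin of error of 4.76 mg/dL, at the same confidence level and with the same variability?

Margin of error scales as 1/√n, so n₂ = n₁·(E₁/E₂)².
n₂ = 525 × (7.14/4.76)² = 525 × 2.25 = 1181.25
Round up: n₂ = 1182.

1182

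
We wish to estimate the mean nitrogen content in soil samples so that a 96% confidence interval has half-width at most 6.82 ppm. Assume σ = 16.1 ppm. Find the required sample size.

24

For a mean, the margin of error is E = z·σ/√n, so n = (zσ/E)².
At 96% confidence, z = 2.054.
n = (2.054 × 16.1 / 6.82)² = 23.51
Round up: n = 24.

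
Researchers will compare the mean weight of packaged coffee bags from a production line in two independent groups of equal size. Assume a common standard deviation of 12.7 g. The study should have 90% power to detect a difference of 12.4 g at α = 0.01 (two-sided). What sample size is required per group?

For two equal groups, n per group = 2·((z_{α/2} + z_β)·σ/δ)².
z_{α/2} = 2.576; z_β = 1.282 (power 90%).
n = 2 × (3.858 × 12.7 / 12.4)² = 2 × 15.61 = 31.22
Round up: n = 32 per group.

32 per group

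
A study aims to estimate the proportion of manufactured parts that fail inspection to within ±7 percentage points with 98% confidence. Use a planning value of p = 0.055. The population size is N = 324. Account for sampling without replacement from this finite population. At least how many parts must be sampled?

n = 49

For a proportion with margin E = 0.07 at 98% confidence, z = 2.326.
n = p̂(1−p̂)(z/E)² = 0.055 × 0.945 × (2.326/0.07)² = 57.39 — call this n₀.
Finite-population correction with N = 324: n = n₀ / (1 + (n₀−1)/N) = 57.39 / 1.174 = 48.88
Round up: n = 49.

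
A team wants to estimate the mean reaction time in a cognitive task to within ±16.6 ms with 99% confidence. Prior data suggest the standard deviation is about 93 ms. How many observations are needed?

209

For a mean, the margin of error is E = z·σ/√n, so n = (zσ/E)².
At 99% confidence, z = 2.576.
n = (2.576 × 93 / 16.6)² = 208.28
Round up: n = 209.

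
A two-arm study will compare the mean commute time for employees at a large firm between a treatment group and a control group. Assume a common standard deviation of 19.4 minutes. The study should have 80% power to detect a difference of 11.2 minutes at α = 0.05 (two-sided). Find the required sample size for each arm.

For two equal groups, n per group = 2·((z_{α/2} + z_β)·σ/δ)².
z_{α/2} = 1.960; z_β = 0.842 (power 80%).
n = 2 × (2.802 × 19.4 / 11.2)² = 2 × 23.56 = 47.12
Round up: n = 48 per group.

48 per group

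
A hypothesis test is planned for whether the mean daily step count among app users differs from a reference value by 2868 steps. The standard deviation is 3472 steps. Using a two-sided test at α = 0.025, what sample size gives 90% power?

For a one-sample z-test, n = ((z_{α/2} + z_β)·σ/δ)².
z_{α/2} = 2.241 (two-sided α = 0.025); z_β = 1.282 (power 90% → β = 0.1).
n = (3.523 × 3472 / 2868)² = 18.19
Round up: n = 19.

n = 19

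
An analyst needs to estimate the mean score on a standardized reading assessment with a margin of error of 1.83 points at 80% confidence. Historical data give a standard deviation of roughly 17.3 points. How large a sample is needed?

For a mean, the margin of error is E = z·σ/√n, so n = (zσ/E)².
At 80% confidence, z = 1.282.
n = (1.282 × 17.3 / 1.83)² = 146.88
Round up: n = 147.

147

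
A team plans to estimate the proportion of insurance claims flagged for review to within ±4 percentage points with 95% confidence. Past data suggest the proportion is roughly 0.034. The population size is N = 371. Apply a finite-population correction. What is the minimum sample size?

66

For a proportion with margin E = 0.04 at 95% confidence, z = 1.960.
n = p̂(1−p̂)(z/E)² = 0.034 × 0.966 × (1.960/0.04)² = 78.86 — call this n₀.
Finite-population correction with N = 371: n = n₀ / (1 + (n₀−1)/N) = 78.86 / 1.21 = 65.17
Round up: n = 66.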